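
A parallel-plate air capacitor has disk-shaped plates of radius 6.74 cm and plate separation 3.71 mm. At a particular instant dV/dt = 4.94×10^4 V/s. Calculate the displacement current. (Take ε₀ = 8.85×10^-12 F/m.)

The displacement current equals the charging current C dV/dt. With C = ε₀A/d = (8.85×10^-12)(0.01427)/(3.71×10^-3) = 3.404×10^-11 F, I_d = (3.404×10^-11)(4.94×10^4) = 1.68×10^-6 A.

1.68×10^-6 A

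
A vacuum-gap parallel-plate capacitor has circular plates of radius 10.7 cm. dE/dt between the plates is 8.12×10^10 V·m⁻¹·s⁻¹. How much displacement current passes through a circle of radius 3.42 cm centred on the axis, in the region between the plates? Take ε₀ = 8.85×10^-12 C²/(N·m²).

Total displacement current: I_d = ε₀(πR²)(dE/dt) = (8.85×10^-12)(0.03597)(8.12×10^10) = 0.02585 A.
The field is uniform, so I_d,enc = I_d (r/R)² = (0.02585)(3.42/10.7)² = 2.64×10^-3 A.

2.64×10^-3 A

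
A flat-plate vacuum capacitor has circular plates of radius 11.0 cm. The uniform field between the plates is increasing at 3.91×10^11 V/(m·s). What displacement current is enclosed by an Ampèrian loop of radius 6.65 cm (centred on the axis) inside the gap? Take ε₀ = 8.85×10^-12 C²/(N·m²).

0.0481 A

Total displacement current: I_d = ε₀(πR²)(dE/dt) = (8.85×10^-12)(0.03801)(3.91×10^11) = 0.1315 A.
Through an area πr² the displacement current is I_d·(πr²/πR²) = I_d (r/R)² = 0.0481 A.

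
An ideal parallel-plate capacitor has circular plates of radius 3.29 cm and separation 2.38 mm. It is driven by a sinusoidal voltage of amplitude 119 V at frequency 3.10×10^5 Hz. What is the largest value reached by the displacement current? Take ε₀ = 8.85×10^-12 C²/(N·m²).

2.93×10^-3 A

(dE/dt)_max = V₀ω/d = 9.740×10^10 V/(m·s); ω = 2πf = 1.948×10^6 rad/s.
I_d,max = ε₀ A (dE/dt)_max = (8.85×10^-12)(3.400×10^-3)(9.740×10^10) = 2.93×10^-3 A.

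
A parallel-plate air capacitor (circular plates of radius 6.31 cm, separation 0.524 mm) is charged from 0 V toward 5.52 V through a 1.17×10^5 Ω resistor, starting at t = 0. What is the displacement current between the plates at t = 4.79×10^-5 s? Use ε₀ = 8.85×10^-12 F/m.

C = ε₀A/d = (8.85×10^-12)(0.01251)/(5.24×10^-4) = 2.113×10^-10 F, so τ = RC = 2.472×10^-5 s.
The conduction current is I(t) = (V₀/R) e^(−t/τ), and the displacement current between the plates equals it.
t/τ = 1.938; I_d = (5.52/1.17×10^5) · e^(−1.938) = (4.718×10^-5)(0.1440) = 6.79×10^-6 A.

6.79×10^-6 A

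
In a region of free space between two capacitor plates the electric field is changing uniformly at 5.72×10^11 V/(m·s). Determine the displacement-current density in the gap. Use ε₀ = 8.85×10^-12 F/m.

The displacement-current density is ε₀ ∂E/∂t = (8.85×10^-12)(5.72×10^11) = 5.06 A/m².

5.06 A/m²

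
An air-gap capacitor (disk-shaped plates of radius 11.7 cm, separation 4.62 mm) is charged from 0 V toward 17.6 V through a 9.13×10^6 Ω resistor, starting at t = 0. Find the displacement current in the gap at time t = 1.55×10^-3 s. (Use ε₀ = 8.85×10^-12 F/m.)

C = ε₀A/d = (8.85×10^-12)(0.04301)/(4.62×10^-3) = 8.239×10^-11 F and τ = RC = 7.522×10^-4 s. I_d in the gap equals the RC charging current.
I_d(t) = (V₀/R) e^(−t/τ) = 1.928×10^-6 · e^(−2.061) = 2.45×10^-7 A.

2.45×10^-7 A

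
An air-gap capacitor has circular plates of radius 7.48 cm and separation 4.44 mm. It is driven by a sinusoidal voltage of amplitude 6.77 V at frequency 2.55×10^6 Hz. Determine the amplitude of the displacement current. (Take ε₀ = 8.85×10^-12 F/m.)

The displacement current equals the conduction current C dV/dt, which peaks at C V₀ ω.
With C = ε₀A/d = (8.85×10^-12)(0.01758)/(4.44×10^-3) = 3.504×10^-11 F and ω = 2πf = 1.602×10^7 rad/s, I_d,max = (3.504×10^-11)(6.77)(1.602×10^7) = 3.80×10^-3 A.

3.80×10^-3 A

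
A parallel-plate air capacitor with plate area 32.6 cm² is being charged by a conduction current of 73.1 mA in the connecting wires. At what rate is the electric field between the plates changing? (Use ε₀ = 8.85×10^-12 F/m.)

2.53×10^12 V/(m·s)

By continuity, I_d in the gap equals the 73.1 mA flowing in the wire.
Then dE/dt = I_d/(ε₀A) = 2.53×10^12 V/(m·s).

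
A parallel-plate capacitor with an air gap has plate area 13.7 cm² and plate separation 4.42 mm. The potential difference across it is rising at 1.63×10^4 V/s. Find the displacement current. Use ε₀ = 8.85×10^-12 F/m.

4.47×10^-8 A

The displacement current equals the charging current C dV/dt. With C = ε₀A/d = (8.85×10^-12)(1.37×10^-3)/(4.42×10^-3) = 2.743×10^-12 F, I_d = (2.743×10^-12)(1.63×10^4) = 4.47×10^-8 A.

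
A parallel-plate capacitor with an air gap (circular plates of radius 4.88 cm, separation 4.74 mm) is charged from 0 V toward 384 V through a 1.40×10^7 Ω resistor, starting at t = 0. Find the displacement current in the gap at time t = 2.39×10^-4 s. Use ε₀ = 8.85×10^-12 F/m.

8.08×10^-6 A

With C = ε₀A/d = (8.85×10^-12)(7.482×10^-3)/(4.74×10^-3) = 1.397×10^-11 F, the time constant is τ = RC = 1.956×10^-4 s, so t/τ = 1.222 and e^(−t/τ) = 0.2946.
I_d = I_cond = (V₀/R) e^(−t/τ) = (2.743×10^-5)(0.2946) = 8.08×10^-6 A.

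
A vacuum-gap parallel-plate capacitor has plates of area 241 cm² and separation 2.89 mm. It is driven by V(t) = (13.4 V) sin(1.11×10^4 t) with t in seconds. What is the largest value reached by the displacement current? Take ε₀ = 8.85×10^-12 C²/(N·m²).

1.10×10^-5 A

C = ε₀A/d = (8.85×10^-12)(0.0241)/(2.89×10^-3) = 7.380×10^-11 F; ω = 1.11×10^4 rad/s.
I_d = C dV/dt, so |I_d|_max = C V₀ ω = (7.380×10^-11)(13.4)(1.11×10^4) = 1.10×10^-5 A.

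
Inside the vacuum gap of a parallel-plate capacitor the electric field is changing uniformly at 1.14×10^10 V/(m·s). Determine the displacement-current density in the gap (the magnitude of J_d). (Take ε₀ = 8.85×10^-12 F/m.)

0.101 A/m²

J_d = ε₀ dE/dt = (8.85×10^-12)(1.14×10^10) = 0.101 A/m².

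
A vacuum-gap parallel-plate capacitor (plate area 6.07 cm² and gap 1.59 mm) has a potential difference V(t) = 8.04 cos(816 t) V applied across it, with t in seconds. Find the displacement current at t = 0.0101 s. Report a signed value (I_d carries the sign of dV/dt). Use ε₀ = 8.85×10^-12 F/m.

dE/dt = (V₀ω/d)·−sin(ωt) with ωt = 8.2416 rad: (8.04)(816)(-0.9258)/(1.59×10^-3) = -3.820×10^6 V/(m·s).
I_d = ε₀ A dE/dt = (8.85×10^-12)(6.07×10^-4)(-3.820×10^6) = -2.05×10^-8 A.

-2.05×10^-8 A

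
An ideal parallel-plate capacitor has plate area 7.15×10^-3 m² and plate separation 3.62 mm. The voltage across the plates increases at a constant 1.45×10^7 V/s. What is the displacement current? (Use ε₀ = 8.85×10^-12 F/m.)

E = V/d so dE/dt = (dV/dt)/d = 4.006×10^9 V/(m·s), and I_d = ε₀ A dE/dt = (8.85×10^-12)(7.15×10^-3)(4.006×10^9) = 2.53×10^-4 A.

2.53×10^-4 A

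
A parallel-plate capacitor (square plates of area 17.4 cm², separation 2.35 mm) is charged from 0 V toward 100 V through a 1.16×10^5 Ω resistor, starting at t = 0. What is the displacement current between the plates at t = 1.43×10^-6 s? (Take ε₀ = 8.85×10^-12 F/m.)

C = ε₀A/d = (8.85×10^-12)(1.74×10^-3)/(2.35×10^-3) = 6.553×10^-12 F and τ = RC = 7.601×10^-7 s. I_d in the gap equals the RC charging current.
I_d(t) = (V₀/R) e^(−t/τ) = 8.621×10^-4 · e^(−1.881) = 1.31×10^-4 A.

1.31×10^-4 A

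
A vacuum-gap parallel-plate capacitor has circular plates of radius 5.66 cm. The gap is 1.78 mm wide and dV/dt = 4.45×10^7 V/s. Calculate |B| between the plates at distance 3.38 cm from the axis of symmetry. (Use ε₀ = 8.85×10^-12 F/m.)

dE/dt = (dV/dt)/d = 2.500×10^10 V/(m·s); I_d = ε₀(πR²)(dE/dt) = (8.85×10^-12)(0.01006)(2.500×10^10) = 2.226×10^-3 A.
∮B·dl = μ₀ I_d,enc with I_d,enc = I_d r²/R² = 7.938×10^-4 A; so B = μ₀ I_d,enc/(2πr) = 4.70×10^-9 T.

4.70×10^-9 T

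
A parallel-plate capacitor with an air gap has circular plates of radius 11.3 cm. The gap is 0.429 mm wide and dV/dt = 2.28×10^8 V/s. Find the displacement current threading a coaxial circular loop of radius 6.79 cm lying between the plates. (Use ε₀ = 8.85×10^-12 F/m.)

0.0681 A

dE/dt = (dV/dt)/d = 5.315×10^11 V/(m·s); I_d = ε₀(πR²)(dE/dt) = (8.85×10^-12)(0.04011)(5.315×10^11) = 0.1887 A.
The field is uniform, so I_d,enc = I_d (r/R)² = (0.1887)(6.79/11.3)² = 0.0681 A.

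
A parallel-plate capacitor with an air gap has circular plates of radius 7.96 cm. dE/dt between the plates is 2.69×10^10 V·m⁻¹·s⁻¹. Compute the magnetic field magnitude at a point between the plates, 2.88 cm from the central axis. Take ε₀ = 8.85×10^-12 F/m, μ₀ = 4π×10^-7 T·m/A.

4.31×10^-9 T

Through the whole plate area (πR² = 0.01991 m²), I_d = ε₀ πR² dE/dt = 4.740×10^-3 A.
For r < R the Ampère–Maxwell law gives B(2πr) = μ₀ I_d (r²/R²), so B = μ₀ I_d r/(2πR²) = (4π×10^-7)(4.740×10^-3)(0.0288)/(2π·0.0796²) = 4.31×10^-9 T.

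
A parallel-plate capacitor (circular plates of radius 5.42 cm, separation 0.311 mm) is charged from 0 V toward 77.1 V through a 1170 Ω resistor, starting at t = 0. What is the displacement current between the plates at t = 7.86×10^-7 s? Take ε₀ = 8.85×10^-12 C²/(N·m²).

With C = ε₀A/d = (8.85×10^-12)(9.229×10^-3)/(3.11×10^-4) = 2.626×10^-10 F, the time constant is τ = RC = 3.072×10^-7 s, so t/τ = 2.559 and e^(−t/τ) = 0.07738.
I_d = I_cond = (V₀/R) e^(−t/τ) = (0.06590)(0.07738) = 5.10×10^-3 A.

5.10×10^-3 A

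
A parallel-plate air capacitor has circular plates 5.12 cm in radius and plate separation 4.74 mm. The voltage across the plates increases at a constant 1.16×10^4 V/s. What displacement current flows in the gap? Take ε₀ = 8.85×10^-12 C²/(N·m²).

1.78×10^-7 A

E = V/d so dE/dt = (dV/dt)/d = 2.447×10^6 V/(m·s), and I_d = ε₀ A dE/dt = (8.85×10^-12)(8.235×10^-3)(2.447×10^6) = 1.78×10^-7 A.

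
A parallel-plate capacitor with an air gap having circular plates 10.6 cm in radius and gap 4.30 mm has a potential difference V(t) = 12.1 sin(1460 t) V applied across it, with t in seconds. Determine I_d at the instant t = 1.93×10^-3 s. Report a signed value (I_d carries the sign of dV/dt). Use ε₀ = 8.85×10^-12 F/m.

-1.22×10^-6 A

dE/dt = (V₀ω/d)·cos(ωt) with ωt = 2.8178 rad: (12.1)(1460)(-0.9480)/(4.30×10^-3) = -3.895×10^6 V/(m·s).
I_d = ε₀ A dE/dt = (8.85×10^-12)(0.03530)(-3.895×10^6) = -1.22×10^-6 A.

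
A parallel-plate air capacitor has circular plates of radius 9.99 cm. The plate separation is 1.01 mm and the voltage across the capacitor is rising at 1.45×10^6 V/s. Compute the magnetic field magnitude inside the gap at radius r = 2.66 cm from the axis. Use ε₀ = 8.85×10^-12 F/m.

dE/dt = (dV/dt)/d = 1.436×10^9 V/(m·s); I_d = ε₀(πR²)(dE/dt) = (8.85×10^-12)(0.03135)(1.436×10^9) = 3.984×10^-4 A.
∮B·dl = μ₀ I_d,enc with I_d,enc = I_d r²/R² = 2.825×10^-5 A; so B = μ₀ I_d,enc/(2πr) = 2.12×10^-10 T.

2.12×10^-10 T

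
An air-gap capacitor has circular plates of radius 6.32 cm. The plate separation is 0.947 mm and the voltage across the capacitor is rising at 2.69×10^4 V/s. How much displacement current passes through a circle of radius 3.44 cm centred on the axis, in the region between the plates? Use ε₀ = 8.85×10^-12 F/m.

9.35×10^-7 A

I_d = C dV/dt with C = ε₀πR²/d = 1.173×10^-10 F, so I_d = (1.173×10^-10)(2.69×10^4) = 3.155×10^-6 A.
Since J_d is uniform, the enclosed fraction is (r/R)² = 0.2963, giving I_d,enc = 9.35×10^-7 A.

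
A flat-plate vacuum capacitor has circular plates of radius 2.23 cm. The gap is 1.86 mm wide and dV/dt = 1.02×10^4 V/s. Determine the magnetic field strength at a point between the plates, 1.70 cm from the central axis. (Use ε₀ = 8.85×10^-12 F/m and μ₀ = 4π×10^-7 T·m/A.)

dE/dt = (dV/dt)/d = 5.484×10^6 V/(m·s); I_d = ε₀(πR²)(dE/dt) = (8.85×10^-12)(1.562×10^-3)(5.484×10^6) = 7.581×10^-8 A.
∮B·dl = μ₀ I_d,enc with I_d,enc = I_d r²/R² = 4.406×10^-8 A; so B = μ₀ I_d,enc/(2πr) = 5.18×10^-13 T.

5.18×10^-13 T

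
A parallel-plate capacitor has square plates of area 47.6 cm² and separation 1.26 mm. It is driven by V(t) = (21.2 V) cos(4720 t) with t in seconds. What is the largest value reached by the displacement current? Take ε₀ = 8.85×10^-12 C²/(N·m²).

3.35×10^-6 A

(dE/dt)_max = V₀ω/d = 7.942×10^7 V/(m·s); ω = 4720 rad/s.
I_d,max = ε₀ A (dE/dt)_max = (8.85×10^-12)(4.76×10^-3)(7.942×10^7) = 3.35×10^-6 A.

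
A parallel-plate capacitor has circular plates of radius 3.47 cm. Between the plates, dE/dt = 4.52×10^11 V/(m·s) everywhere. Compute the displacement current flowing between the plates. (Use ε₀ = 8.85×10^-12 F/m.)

I_d = ε₀ A (dE/dt) = (8.85×10^-12)(3.783×10^-3 m²)(4.52×10^11) = 0.0151 A.

0.0151 A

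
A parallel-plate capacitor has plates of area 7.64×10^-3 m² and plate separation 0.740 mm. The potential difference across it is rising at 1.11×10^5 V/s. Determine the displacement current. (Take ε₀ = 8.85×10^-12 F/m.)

C = ε₀A/d = (8.85×10^-12)(7.64×10^-3)/(7.40×10^-4) = 9.137×10^-11 F.
I_d = C dV/dt = (9.137×10^-11)(1.11×10^5) = 1.01×10^-5 A.

1.01×10^-5 A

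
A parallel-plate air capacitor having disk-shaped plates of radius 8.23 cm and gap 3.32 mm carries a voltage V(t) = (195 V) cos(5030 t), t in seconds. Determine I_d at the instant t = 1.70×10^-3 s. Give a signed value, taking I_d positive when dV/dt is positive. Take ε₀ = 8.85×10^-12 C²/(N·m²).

dE/dt = (V₀ω/d)·−sin(ωt) with ωt = 8.551 rad: (195)(5030)(-0.7668)/(3.32×10^-3) = -2.265×10^8 V/(m·s).
I_d = ε₀ A dE/dt = (8.85×10^-12)(0.02128)(-2.265×10^8) = -4.27×10^-5 A.

-4.27×10^-5 A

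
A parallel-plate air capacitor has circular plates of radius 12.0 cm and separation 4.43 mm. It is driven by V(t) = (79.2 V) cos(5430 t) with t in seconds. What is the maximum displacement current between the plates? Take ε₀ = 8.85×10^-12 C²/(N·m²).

(dE/dt)_max = V₀ω/d = 9.708×10^7 V/(m·s); ω = 5430 rad/s.
I_d,max = ε₀ A (dE/dt)_max = (8.85×10^-12)(0.04524)(9.708×10^7) = 3.89×10^-5 A.

3.89×10^-5 A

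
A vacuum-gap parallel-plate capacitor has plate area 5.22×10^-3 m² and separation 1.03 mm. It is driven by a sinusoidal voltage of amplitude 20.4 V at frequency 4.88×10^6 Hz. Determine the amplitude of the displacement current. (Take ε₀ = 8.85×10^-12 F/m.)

0.0281 A

(dE/dt)_max = V₀ω/d = 6.072×10^11 V/(m·s); ω = 2πf = 3.066×10^7 rad/s.
I_d,max = ε₀ A (dE/dt)_max = (8.85×10^-12)(5.22×10^-3)(6.072×10^11) = 0.0281 A.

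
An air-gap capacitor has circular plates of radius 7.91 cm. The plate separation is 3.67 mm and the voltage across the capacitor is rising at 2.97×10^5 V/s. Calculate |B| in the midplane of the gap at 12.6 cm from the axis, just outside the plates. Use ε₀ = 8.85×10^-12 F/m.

2.23×10^-11 T

dE/dt = (dV/dt)/d = 8.093×10^7 V/(m·s); I_d = ε₀(πR²)(dE/dt) = (8.85×10^-12)(0.01966)(8.093×10^7) = 1.408×10^-5 A.
For r ≥ R the full I_d is enclosed: B = μ₀ I_d/(2πr) = (4π×10^-7)(1.408×10^-5)/(2π·0.126) = 2.23×10^-11 T.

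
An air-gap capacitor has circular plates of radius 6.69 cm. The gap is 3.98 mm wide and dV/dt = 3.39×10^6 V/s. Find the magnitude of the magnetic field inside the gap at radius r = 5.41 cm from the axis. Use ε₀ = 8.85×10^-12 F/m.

2.56×10^-10 T

dE/dt = (dV/dt)/d = 8.518×10^8 V/(m·s); I_d = ε₀(πR²)(dE/dt) = (8.85×10^-12)(0.01406)(8.518×10^8) = 1.060×10^-4 A.
∮B·dl = μ₀ I_d,enc with I_d,enc = I_d r²/R² = 6.932×10^-5 A; so B = μ₀ I_d,enc/(2πr) = 2.56×10^-10 T.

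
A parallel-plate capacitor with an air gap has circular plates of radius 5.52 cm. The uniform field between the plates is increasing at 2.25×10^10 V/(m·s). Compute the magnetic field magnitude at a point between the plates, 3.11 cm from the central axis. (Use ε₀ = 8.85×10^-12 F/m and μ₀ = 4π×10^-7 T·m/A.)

3.89×10^-9 T

Total displacement current: I_d = ε₀(πR²)(dE/dt) = (8.85×10^-12)(9.573×10^-3)(2.25×10^10) = 1.906×10^-3 A.
An Ampèrian loop of radius r encloses a fraction (r/R)² of I_d. Then B·2πr = μ₀ I_d (r/R)², giving B = μ₀ I_d r/(2πR²) = 3.89×10^-9 T.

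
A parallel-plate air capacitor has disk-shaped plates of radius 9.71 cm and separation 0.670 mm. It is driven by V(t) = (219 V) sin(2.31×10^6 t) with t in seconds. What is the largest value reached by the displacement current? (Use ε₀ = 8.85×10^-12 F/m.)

The displacement current equals the conduction current C dV/dt, which peaks at C V₀ ω.
With C = ε₀A/d = (8.85×10^-12)(0.02962)/(6.70×10^-4) = 3.912×10^-10 F and ω = 2.31×10^6 rad/s, I_d,max = (3.912×10^-10)(219)(2.31×10^6) = 0.198 A.

0.198 A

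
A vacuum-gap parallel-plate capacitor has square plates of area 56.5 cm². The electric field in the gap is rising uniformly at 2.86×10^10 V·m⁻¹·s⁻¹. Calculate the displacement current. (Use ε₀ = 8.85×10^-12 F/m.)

1.43×10^-3 A

With a uniform field, Φ_E = EA, so I_d = ε₀ A dE/dt = 1.43×10^-3 A.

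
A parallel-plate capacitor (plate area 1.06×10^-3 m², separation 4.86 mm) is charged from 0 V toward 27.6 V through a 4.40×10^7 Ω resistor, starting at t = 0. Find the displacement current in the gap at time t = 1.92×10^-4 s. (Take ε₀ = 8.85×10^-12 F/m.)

With C = ε₀A/d = (8.85×10^-12)(1.06×10^-3)/(4.86×10^-3) = 1.930×10^-12 F, the time constant is τ = RC = 8.492×10^-5 s, so t/τ = 2.261 and e^(−t/τ) = 0.1042.
I_d = I_cond = (V₀/R) e^(−t/τ) = (6.273×10^-7)(0.1042) = 6.54×10^-8 A.

6.54×10^-8 A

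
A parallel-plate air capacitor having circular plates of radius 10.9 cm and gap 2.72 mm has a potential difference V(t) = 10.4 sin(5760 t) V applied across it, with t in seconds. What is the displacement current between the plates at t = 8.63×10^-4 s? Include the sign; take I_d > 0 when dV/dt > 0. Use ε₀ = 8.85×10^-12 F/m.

dE/dt = (V₀ω/d)·cos(ωt) with ωt = 4.97088 rad: (10.4)(5760)(0.2556)/(2.72×10^-3) = 5.629×10^6 V/(m·s).
I_d = ε₀ A dE/dt = (8.85×10^-12)(0.03733)(5.629×10^6) = 1.86×10^-6 A.

1.86×10^-6 A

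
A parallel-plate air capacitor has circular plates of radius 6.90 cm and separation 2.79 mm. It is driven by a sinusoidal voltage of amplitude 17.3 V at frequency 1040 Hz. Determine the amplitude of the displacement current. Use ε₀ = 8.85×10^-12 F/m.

C = ε₀A/d = (8.85×10^-12)(0.01496)/(2.79×10^-3) = 4.745×10^-11 F; ω = 2πf = 6535 rad/s.
I_d = C dV/dt, so |I_d|_max = C V₀ ω = (4.745×10^-11)(17.3)(6535) = 5.36×10^-6 A.

5.36×10^-6 A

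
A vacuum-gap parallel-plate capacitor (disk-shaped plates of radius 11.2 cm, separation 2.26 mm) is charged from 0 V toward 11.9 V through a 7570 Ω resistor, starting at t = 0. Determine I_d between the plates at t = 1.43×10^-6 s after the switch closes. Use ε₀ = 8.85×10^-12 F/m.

With C = ε₀A/d = (8.85×10^-12)(0.03941)/(2.26×10^-3) = 1.543×10^-10 F, the time constant is τ = RC = 1.168×10^-6 s, so t/τ = 1.224 and e^(−t/τ) = 0.2941.
I_d = I_cond = (V₀/R) e^(−t/τ) = (1.572×10^-3)(0.2941) = 4.62×10^-4 A.

4.62×10^-4 A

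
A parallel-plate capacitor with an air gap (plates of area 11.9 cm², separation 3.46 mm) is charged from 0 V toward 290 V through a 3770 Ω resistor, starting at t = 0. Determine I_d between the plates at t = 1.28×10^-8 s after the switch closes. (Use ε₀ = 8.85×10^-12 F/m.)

0.0252 A

With C = ε₀A/d = (8.85×10^-12)(1.19×10^-3)/(3.46×10^-3) = 3.044×10^-12 F, the time constant is τ = RC = 1.148×10^-8 s, so t/τ = 1.115 and e^(−t/τ) = 0.3279.
I_d = I_cond = (V₀/R) e^(−t/τ) = (0.07692)(0.3279) = 0.0252 A.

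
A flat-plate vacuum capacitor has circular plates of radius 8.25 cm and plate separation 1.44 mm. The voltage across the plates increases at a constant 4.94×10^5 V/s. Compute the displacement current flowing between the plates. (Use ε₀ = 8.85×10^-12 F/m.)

The displacement current equals the charging current C dV/dt. With C = ε₀A/d = (8.85×10^-12)(0.02138)/(1.44×10^-3) = 1.314×10^-10 F, I_d = (1.314×10^-10)(4.94×10^5) = 6.49×10^-5 A.

6.49×10^-5 A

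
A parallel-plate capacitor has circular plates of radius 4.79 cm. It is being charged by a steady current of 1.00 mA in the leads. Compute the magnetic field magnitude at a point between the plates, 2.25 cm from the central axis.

1.96×10^-9 T

Between the plates the displacement current equals the wire current: I_d = 1.00 mA = 1.00×10^-3 A.
An Ampèrian loop of radius r encloses a fraction (r/R)² of I_d. Then B·2πr = μ₀ I_d (r/R)², giving B = μ₀ I_d r/(2πR²) = 1.96×10^-9 T.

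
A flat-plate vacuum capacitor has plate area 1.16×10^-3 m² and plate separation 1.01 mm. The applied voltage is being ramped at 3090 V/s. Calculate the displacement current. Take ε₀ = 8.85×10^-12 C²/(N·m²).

The displacement current equals the charging current C dV/dt. With C = ε₀A/d = (8.85×10^-12)(1.16×10^-3)/(1.01×10^-3) = 1.016×10^-11 F, I_d = (1.016×10^-11)(3090) = 3.14×10^-8 A.

3.14×10^-8 A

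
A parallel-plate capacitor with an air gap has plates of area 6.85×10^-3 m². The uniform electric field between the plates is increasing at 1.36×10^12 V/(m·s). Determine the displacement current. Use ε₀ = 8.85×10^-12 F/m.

With a uniform field, Φ_E = EA, so I_d = ε₀ A dE/dt = 0.0824 A.

0.0824 A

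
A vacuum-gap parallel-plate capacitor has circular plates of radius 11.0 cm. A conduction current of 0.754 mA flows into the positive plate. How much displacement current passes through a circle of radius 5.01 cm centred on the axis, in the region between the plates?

No conduction current crosses the gap, so I_d there equals the 7.54×10^-4 A in the leads.
Since J_d is uniform, the enclosed fraction is (r/R)² = 0.2074, giving I_d,enc = 1.56×10^-4 A.

1.56×10^-4 A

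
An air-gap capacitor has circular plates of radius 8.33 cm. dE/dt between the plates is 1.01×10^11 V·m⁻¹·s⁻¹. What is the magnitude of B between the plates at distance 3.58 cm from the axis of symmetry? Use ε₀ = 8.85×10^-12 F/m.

2.01×10^-8 T

I_d = ε₀ dΦ_E/dt = ε₀ πR² (dE/dt) = (8.85×10^-12)(0.02180)(1.01×10^11) = 0.01949 A through the full plate area.
An Ampèrian loop of radius r encloses a fraction (r/R)² of I_d. Then B·2πr = μ₀ I_d (r/R)², giving B = μ₀ I_d r/(2πR²) = 2.01×10^-8 T.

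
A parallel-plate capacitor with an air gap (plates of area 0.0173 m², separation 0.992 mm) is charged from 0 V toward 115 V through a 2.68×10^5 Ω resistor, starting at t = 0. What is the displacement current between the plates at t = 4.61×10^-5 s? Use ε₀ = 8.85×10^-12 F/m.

C = ε₀A/d = (8.85×10^-12)(0.0173)/(9.92×10^-4) = 1.543×10^-10 F, so τ = RC = 4.135×10^-5 s.
The conduction current is I(t) = (V₀/R) e^(−t/τ), and the displacement current between the plates equals it.
t/τ = 1.115; I_d = (115/2.68×10^5) · e^(−1.115) = (4.291×10^-4)(0.3279) = 1.41×10^-4 A.

1.41×10^-4 A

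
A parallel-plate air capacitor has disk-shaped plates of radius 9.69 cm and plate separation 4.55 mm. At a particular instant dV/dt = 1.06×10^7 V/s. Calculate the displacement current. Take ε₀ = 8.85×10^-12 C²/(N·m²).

6.08×10^-4 A

The field between the plates is E = V/d, so dE/dt = (1.06×10^7)/(4.55×10^-3 m) = 2.330×10^9 V/(m·s).
I_d = ε₀ A (dE/dt) = (8.85×10^-12)(0.02950)(2.330×10^9) = 6.08×10^-4 A.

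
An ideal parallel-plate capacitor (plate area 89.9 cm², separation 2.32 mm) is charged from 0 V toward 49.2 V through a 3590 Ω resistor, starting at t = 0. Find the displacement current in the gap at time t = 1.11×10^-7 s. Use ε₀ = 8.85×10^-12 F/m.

5.56×10^-3 A

C = ε₀A/d = (8.85×10^-12)(8.99×10^-3)/(2.32×10^-3) = 3.429×10^-11 F and τ = RC = 1.231×10^-7 s. I_d in the gap equals the RC charging current.
I_d(t) = (V₀/R) e^(−t/τ) = 0.01370 · e^(−0.9017) = 5.56×10^-3 A.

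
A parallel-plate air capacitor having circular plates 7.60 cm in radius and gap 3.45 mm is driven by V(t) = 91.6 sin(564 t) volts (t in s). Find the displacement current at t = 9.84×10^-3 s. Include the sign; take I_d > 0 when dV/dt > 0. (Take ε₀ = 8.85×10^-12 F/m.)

dV/dt = (91.6)(564)·cos(5.54976) = 3.838×10^4 V/s.
I_d = C dV/dt with C = ε₀A/d = (8.85×10^-12)(0.01815)/(3.45×10^-3) = 4.656×10^-11 F, so I_d = (4.656×10^-11)(3.838×10^4) = 1.79×10^-6 A.

1.79×10^-6 A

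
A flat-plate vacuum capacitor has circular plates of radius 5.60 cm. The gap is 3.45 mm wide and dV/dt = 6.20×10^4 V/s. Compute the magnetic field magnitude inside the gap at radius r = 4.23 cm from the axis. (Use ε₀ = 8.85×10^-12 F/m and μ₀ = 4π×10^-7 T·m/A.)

dE/dt = (dV/dt)/d = 1.797×10^7 V/(m·s); I_d = ε₀(πR²)(dE/dt) = (8.85×10^-12)(9.852×10^-3)(1.797×10^7) = 1.567×10^-6 A.
∮B·dl = μ₀ I_d,enc with I_d,enc = I_d r²/R² = 8.941×10^-7 A; so B = μ₀ I_d,enc/(2πr) = 4.23×10^-12 T.

4.23×10^-12 T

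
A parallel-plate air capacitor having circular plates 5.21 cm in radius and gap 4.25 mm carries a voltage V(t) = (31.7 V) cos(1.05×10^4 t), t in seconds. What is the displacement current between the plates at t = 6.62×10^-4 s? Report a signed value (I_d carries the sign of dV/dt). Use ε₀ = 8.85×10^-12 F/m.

dV/dt = (31.7)(1.05×10^4)·−sin(6.951) = -2.061×10^5 V/s.
I_d = C dV/dt with C = ε₀A/d = (8.85×10^-12)(8.528×10^-3)/(4.25×10^-3) = 1.776×10^-11 F, so I_d = (1.776×10^-11)(-2.061×10^5) = -3.66×10^-6 A.

-3.66×10^-6 A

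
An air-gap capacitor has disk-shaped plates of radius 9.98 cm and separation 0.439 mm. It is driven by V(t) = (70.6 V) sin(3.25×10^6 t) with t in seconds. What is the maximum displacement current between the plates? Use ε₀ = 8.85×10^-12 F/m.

The displacement current equals the conduction current C dV/dt, which peaks at C V₀ ω.
With C = ε₀A/d = (8.85×10^-12)(0.03129)/(4.39×10^-4) = 6.308×10^-10 F and ω = 3.25×10^6 rad/s, I_d,max = (6.308×10^-10)(70.6)(3.25×10^6) = 0.145 A.

0.145 A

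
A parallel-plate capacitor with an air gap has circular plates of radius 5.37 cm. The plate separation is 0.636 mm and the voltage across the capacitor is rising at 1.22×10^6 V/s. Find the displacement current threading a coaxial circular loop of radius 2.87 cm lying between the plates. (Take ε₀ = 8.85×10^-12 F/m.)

I_d = C dV/dt with C = ε₀πR²/d = 1.261×10^-10 F, so I_d = (1.261×10^-10)(1.22×10^6) = 1.538×10^-4 A.
The field is uniform, so I_d,enc = I_d (r/R)² = (1.538×10^-4)(2.87/5.37)² = 4.39×10^-5 A.

4.39×10^-5 A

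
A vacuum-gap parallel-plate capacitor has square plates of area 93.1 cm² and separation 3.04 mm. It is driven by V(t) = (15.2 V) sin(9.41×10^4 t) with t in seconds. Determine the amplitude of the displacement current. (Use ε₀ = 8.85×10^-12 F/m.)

3.88×10^-5 A

C = ε₀A/d = (8.85×10^-12)(9.31×10^-3)/(3.04×10^-3) = 2.710×10^-11 F; ω = 9.41×10^4 rad/s.
I_d = C dV/dt, so |I_d|_max = C V₀ ω = (2.710×10^-11)(15.2)(9.41×10^4) = 3.88×10^-5 A.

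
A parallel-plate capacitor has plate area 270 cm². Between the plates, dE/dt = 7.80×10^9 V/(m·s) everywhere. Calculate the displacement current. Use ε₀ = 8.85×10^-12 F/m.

The displacement current is ε₀ times dΦ_E/dt = ε₀ A dE/dt = (8.85×10^-12)(0.0270)(7.80×10^9) = 1.86×10^-3 A.

1.86×10^-3 A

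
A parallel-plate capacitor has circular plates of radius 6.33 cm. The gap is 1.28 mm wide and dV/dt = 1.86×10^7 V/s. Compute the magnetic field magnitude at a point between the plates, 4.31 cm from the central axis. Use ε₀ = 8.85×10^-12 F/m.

dE/dt = (dV/dt)/d = 1.453×10^10 V/(m·s); I_d = ε₀(πR²)(dE/dt) = (8.85×10^-12)(0.01259)(1.453×10^10) = 1.619×10^-3 A.
An Ampèrian loop of radius r encloses a fraction (r/R)² of I_d. Then B·2πr = μ₀ I_d (r/R)², giving B = μ₀ I_d r/(2πR²) = 3.48×10^-9 T.

3.48×10^-9 T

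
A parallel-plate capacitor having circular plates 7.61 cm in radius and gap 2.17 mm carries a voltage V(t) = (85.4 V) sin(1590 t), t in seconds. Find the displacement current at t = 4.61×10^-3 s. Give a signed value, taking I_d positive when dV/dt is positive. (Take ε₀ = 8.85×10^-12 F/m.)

5.04×10^-6 A

dE/dt = (V₀ω/d)·cos(ωt) with ωt = 7.3299 rad: (85.4)(1590)(0.5004)/(2.17×10^-3) = 3.131×10^7 V/(m·s).
I_d = ε₀ A dE/dt = (8.85×10^-12)(0.01819)(3.131×10^7) = 5.04×10^-6 A.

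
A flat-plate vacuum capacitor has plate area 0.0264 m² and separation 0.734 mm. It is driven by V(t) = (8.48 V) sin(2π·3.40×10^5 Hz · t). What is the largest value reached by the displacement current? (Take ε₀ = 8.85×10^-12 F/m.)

C = ε₀A/d = (8.85×10^-12)(0.0264)/(7.34×10^-4) = 3.183×10^-10 F; ω = 2πf = 2.136×10^6 rad/s.
I_d = C dV/dt, so |I_d|_max = C V₀ ω = (3.183×10^-10)(8.48)(2.136×10^6) = 5.77×10^-3 A.

5.77×10^-3 A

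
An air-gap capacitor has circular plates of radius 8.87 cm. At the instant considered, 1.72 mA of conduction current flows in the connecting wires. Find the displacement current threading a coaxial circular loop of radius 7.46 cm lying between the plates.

1.22×10^-3 A

No conduction current crosses the gap, so I_d there equals the 1.72×10^-3 A in the leads.
Through an area πr² the displacement current is I_d·(πr²/πR²) = I_d (r/R)² = 1.22×10^-3 A.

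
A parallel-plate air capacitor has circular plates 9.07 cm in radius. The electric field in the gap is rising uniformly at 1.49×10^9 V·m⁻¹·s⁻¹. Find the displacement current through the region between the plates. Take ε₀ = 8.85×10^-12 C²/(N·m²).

3.41×10^-4 A

I_d = ε₀ A (dE/dt) = (8.85×10^-12)(0.02584 m²)(1.49×10^9) = 3.41×10^-4 A.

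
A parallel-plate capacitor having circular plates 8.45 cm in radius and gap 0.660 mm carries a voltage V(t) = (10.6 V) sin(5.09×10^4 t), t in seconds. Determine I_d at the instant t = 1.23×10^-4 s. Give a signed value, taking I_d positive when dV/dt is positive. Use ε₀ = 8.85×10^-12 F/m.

1.62×10^-4 A

dV/dt = (10.6)(5.09×10^4)·cos(6.2607) = 5.394×10^5 V/s.
I_d = C dV/dt with C = ε₀A/d = (8.85×10^-12)(0.02243)/(6.60×10^-4) = 3.008×10^-10 F, so I_d = (3.008×10^-10)(5.394×10^5) = 1.62×10^-4 A.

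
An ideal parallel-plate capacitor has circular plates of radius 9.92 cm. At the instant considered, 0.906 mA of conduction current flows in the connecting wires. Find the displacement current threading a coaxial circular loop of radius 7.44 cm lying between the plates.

5.10×10^-4 A

Between the plates the displacement current equals the wire current: I_d = 0.906 mA = 9.06×10^-4 A.
The field is uniform, so I_d,enc = I_d (r/R)² = (9.06×10^-4)(7.44/9.92)² = 5.10×10^-4 A.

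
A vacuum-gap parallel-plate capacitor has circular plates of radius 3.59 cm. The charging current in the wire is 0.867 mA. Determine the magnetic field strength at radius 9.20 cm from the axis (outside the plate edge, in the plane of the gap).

No conduction current crosses the gap, so I_d there equals the 8.67×10^-4 A in the leads.
For r ≥ R the full I_d is enclosed: B = μ₀ I_d/(2πr) = (4π×10^-7)(8.67×10^-4)/(2π·0.0920) = 1.88×10^-9 T.

1.88×10^-9 T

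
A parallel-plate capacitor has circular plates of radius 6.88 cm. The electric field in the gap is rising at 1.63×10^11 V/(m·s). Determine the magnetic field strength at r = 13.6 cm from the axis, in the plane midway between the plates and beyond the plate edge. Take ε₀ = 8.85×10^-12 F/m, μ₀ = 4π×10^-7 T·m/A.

3.15×10^-8 T

Through the whole plate area (πR² = 0.01487 m²), I_d = ε₀ πR² dE/dt = 0.02145 A.
With r > R the enclosed displacement current is the full I_d; B = μ₀ I_d / (2πr) = 3.15×10^-8 T.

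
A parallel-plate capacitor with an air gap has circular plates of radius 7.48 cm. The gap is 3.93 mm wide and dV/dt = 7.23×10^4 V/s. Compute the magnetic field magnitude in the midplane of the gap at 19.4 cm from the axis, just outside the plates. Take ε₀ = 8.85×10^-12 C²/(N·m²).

I_d = C dV/dt with C = ε₀πR²/d = 3.959×10^-11 F, so I_d = (3.959×10^-11)(7.23×10^4) = 2.862×10^-6 A.
With r > R the enclosed displacement current is the full I_d; B = μ₀ I_d / (2πr) = 2.95×10^-12 T.

2.95×10^-12 T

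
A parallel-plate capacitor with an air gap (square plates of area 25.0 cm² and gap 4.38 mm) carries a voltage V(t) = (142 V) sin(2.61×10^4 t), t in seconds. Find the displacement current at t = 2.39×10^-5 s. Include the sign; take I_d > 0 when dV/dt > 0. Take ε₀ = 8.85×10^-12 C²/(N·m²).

1.52×10^-5 A

C = ε₀A/d = (8.85×10^-12)(2.50×10^-3)/(4.38×10^-3) = 5.051×10^-12 F. dV/dt = V₀ω·cos(ωt); at ωt = 0.62379 rad this factor is 0.8117.
I_d = C dV/dt = (5.051×10^-12)(142)(2.61×10^4)(0.8117) = 1.52×10^-5 A.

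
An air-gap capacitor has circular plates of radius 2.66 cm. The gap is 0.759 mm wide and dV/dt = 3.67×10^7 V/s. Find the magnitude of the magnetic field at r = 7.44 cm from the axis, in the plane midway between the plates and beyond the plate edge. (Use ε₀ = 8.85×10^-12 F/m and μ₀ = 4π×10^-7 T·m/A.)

2.56×10^-9 T

I_d = C dV/dt with C = ε₀πR²/d = 2.592×10^-11 F, so I_d = (2.592×10^-11)(3.67×10^7) = 9.513×10^-4 A.
For r ≥ R the full I_d is enclosed: B = μ₀ I_d/(2πr) = (4π×10^-7)(9.513×10^-4)/(2π·0.0744) = 2.56×10^-9 T.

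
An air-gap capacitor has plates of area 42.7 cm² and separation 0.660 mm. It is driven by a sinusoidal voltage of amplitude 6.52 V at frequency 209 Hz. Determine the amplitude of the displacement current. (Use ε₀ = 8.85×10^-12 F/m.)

C = ε₀A/d = (8.85×10^-12)(4.27×10^-3)/(6.60×10^-4) = 5.726×10^-11 F; ω = 2πf = 1313 rad/s.
I_d = C dV/dt, so |I_d|_max = C V₀ ω = (5.726×10^-11)(6.52)(1313) = 4.90×10^-7 A.

4.90×10^-7 A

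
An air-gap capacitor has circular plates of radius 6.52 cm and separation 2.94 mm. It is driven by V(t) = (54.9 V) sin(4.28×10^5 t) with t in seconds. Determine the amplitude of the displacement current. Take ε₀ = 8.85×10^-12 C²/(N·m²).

C = ε₀A/d = (8.85×10^-12)(0.01336)/(2.94×10^-3) = 4.022×10^-11 F; ω = 4.28×10^5 rad/s.
I_d = C dV/dt, so |I_d|_max = C V₀ ω = (4.022×10^-11)(54.9)(4.28×10^5) = 9.45×10^-4 A.

9.45×10^-4 A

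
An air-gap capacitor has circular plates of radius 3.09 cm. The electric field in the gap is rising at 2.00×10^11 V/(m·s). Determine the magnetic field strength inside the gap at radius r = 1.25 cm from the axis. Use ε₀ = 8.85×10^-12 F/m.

Through the whole plate area (πR² = 3.000×10^-3 m²), I_d = ε₀ πR² dE/dt = 5.310×10^-3 A.
An Ampèrian loop of radius r encloses a fraction (r/R)² of I_d. Then B·2πr = μ₀ I_d (r/R)², giving B = μ₀ I_d r/(2πR²) = 1.39×10^-8 T.

1.39×10^-8 T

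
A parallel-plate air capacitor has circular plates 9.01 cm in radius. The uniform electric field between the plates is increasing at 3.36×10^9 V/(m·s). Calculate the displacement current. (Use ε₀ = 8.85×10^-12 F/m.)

7.58×10^-4 A

The displacement current is ε₀ times dΦ_E/dt = ε₀ A dE/dt = (8.85×10^-12)(0.02550)(3.36×10^9) = 7.58×10^-4 A.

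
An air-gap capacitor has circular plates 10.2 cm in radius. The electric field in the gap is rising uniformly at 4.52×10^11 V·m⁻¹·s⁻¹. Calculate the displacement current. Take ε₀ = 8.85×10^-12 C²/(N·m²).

0.131 A

The displacement current is ε₀ times dΦ_E/dt = ε₀ A dE/dt = (8.85×10^-12)(0.03269)(4.52×10^11) = 0.131 A.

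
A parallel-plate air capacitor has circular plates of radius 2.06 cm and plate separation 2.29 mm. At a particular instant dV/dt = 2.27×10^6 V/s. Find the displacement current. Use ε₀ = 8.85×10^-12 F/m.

1.17×10^-5 A

E = V/d so dE/dt = (dV/dt)/d = 9.913×10^8 V/(m·s), and I_d = ε₀ A dE/dt = (8.85×10^-12)(1.333×10^-3)(9.913×10^8) = 1.17×10^-5 A.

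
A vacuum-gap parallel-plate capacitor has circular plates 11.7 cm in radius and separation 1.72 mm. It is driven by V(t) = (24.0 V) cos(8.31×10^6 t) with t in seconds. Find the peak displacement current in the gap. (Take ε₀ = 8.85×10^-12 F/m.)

The displacement current equals the conduction current C dV/dt, which peaks at C V₀ ω.
With C = ε₀A/d = (8.85×10^-12)(0.04301)/(1.72×10^-3) = 2.213×10^-10 F and ω = 8.31×10^6 rad/s, I_d,max = (2.213×10^-10)(24.0)(8.31×10^6) = 0.0441 A.

0.0441 A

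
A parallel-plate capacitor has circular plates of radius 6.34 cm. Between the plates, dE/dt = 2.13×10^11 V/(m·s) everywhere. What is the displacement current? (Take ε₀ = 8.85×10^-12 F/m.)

0.0238 A

With a uniform field, Φ_E = EA, so I_d = ε₀ A dE/dt = 0.0238 A.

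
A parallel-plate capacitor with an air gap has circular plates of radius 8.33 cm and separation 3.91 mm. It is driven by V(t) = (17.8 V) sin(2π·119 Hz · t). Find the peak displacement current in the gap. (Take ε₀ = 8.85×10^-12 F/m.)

6.57×10^-7 A

C = ε₀A/d = (8.85×10^-12)(0.02180)/(3.91×10^-3) = 4.934×10^-11 F; ω = 2πf = 747.7 rad/s.
I_d = C dV/dt, so |I_d|_max = C V₀ ω = (4.934×10^-11)(17.8)(747.7) = 6.57×10^-7 A.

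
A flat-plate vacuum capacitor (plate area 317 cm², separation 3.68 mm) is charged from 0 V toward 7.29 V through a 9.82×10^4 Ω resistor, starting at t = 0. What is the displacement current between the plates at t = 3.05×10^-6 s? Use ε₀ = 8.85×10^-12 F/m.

4.94×10^-5 A

C = ε₀A/d = (8.85×10^-12)(0.0317)/(3.68×10^-3) = 7.624×10^-11 F, so τ = RC = 7.487×10^-6 s.
The conduction current is I(t) = (V₀/R) e^(−t/τ), and the displacement current between the plates equals it.
t/τ = 0.4074; I_d = (7.29/9.82×10^4) · e^(−0.4074) = (7.424×10^-5)(0.6654) = 4.94×10^-5 A.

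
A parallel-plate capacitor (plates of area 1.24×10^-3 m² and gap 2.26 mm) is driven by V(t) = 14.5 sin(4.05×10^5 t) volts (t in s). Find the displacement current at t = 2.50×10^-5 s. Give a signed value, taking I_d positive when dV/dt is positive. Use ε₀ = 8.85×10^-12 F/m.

-2.18×10^-5 A

dE/dt = (V₀ω/d)·cos(ωt) with ωt = 10.125 rad: (14.5)(4.05×10^5)(-0.7647)/(2.26×10^-3) = -1.987×10^9 V/(m·s).
I_d = ε₀ A dE/dt = (8.85×10^-12)(1.24×10^-3)(-1.987×10^9) = -2.18×10^-5 A.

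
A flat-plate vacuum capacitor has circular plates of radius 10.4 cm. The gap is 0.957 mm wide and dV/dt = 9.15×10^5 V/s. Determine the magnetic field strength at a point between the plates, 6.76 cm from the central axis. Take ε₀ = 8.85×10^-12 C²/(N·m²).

I_d = C dV/dt with C = ε₀πR²/d = 3.142×10^-10 F, so I_d = (3.142×10^-10)(9.15×10^5) = 2.875×10^-4 A.
For r < R the Ampère–Maxwell law gives B(2πr) = μ₀ I_d (r²/R²), so B = μ₀ I_d r/(2πR²) = (4π×10^-7)(2.875×10^-4)(0.0676)/(2π·0.104²) = 3.59×10^-10 T.

3.59×10^-10 T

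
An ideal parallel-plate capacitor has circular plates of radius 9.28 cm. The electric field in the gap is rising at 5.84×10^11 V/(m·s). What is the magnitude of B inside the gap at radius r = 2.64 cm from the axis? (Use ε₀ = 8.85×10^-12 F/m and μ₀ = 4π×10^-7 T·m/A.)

8.57×10^-8 T

Total displacement current: I_d = ε₀(πR²)(dE/dt) = (8.85×10^-12)(0.02705)(5.84×10^11) = 0.1398 A.
An Ampèrian loop of radius r encloses a fraction (r/R)² of I_d. Then B·2πr = μ₀ I_d (r/R)², giving B = μ₀ I_d r/(2πR²) = 8.57×10^-8 T.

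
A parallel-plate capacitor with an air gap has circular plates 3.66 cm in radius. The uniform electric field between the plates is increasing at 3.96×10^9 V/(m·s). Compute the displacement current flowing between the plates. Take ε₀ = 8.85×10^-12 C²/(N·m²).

With a uniform field, Φ_E = EA, so I_d = ε₀ A dE/dt = 1.47×10^-4 A.

1.47×10^-4 A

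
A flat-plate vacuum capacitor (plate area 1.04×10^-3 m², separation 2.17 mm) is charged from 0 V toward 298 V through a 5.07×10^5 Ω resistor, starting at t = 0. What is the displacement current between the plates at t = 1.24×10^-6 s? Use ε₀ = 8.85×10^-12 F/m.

3.30×10^-4 A

C = ε₀A/d = (8.85×10^-12)(1.04×10^-3)/(2.17×10^-3) = 4.241×10^-12 F, so τ = RC = 2.150×10^-6 s.
The conduction current is I(t) = (V₀/R) e^(−t/τ), and the displacement current between the plates equals it.
t/τ = 0.5767; I_d = (298/5.07×10^5) · e^(−0.5767) = (5.878×10^-4)(0.5617) = 3.30×10^-4 A.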